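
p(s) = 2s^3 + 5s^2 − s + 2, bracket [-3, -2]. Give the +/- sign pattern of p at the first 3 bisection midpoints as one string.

++-

m = -2.5, p(m) = 4.5 (+); new bracket [-3, -2.5]
m = -2.75, p(m) = 0.96875 (+); new bracket [-3, -2.75]
m = -2.875, p(m) = -1.324219 (−); new bracket [-2.875, -2.75]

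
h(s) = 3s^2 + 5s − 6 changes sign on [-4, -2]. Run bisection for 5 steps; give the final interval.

m = -3, h(m) = 6 (+); new bracket [-3, -2]
m = -2.5, h(m) = 0.25 (+); new bracket [-2.5, -2]
m = -2.25, h(m) = -2.0625 (−); new bracket [-2.5, -2.25]
m = -2.375, h(m) = -0.9531 (−); new bracket [-2.5, -2.375]
m = -2.4375, h(m) = -0.3633 (−); new bracket [-2.5, -2.4375]

[-2.5, -2.4375]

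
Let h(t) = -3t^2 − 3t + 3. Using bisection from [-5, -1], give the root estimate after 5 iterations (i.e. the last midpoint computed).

-1.625

midpoint -3: h = -15 < 0 → [-3, -1]
midpoint -2: h = -3 < 0 → [-2, -1]
midpoint -1.5: h = 0.75 > 0 → [-2, -1.5]
midpoint -1.75: h = -0.9375 < 0 → [-1.75, -1.5]
midpoint -1.625: h = -0.0469 < 0 → [-1.625, -1.5]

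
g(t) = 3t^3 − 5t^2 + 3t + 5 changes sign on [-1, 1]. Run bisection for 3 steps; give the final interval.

[-0.75, -0.5]

midpoint 0: g = 5 > 0 → [-1, 0]
midpoint -0.5: g = 1.875 > 0 → [-1, -0.5]
midpoint -0.75: g = -1.328125 < 0 → [-0.75, -0.5]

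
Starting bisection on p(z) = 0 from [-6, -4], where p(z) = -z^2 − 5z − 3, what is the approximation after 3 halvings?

z = -5 gives p = -3, negative; keep [-5, -4]
z = -4.5 gives p = -0.75, negative; keep [-4.5, -4]
z = -4.25 gives p = 0.1875, positive; keep [-4.5, -4.25]

-4.25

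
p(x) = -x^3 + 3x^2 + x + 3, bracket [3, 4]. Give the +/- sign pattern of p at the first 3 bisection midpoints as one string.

midpoint 3.5: p = 0.375 > 0 → [3.5, 4]
midpoint 3.75: p = -3.796875 < 0 → [3.5, 3.75]
midpoint 3.625: p = -1.587891 < 0 → [3.5, 3.625]

+--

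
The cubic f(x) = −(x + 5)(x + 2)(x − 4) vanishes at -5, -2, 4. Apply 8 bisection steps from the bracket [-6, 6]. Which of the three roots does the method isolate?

midpoint 0: f = 40 > 0 → [0, 6]
midpoint 3: f = 40 > 0 → [3, 6]
midpoint 4.5: f = -30.875 < 0 → [3, 4.5]
midpoint 3.75: f = 12.5781 > 0 → [3.75, 4.5]
midpoint 4.125: f = -6.9863 < 0 → [3.75, 4.125]
midpoint 3.9375: f = 3.3167 > 0 → [3.9375, 4.125]
midpoint 4.03125: f = -1.7022 < 0 → [3.9375, 4.03125]
midpoint 3.984375: f = 0.8401 > 0 → [3.984375, 4.03125]

4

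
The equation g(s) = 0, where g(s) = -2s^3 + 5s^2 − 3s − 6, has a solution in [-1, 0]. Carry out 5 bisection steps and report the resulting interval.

s = -0.5 gives g = -3, negative; keep [-1, -0.5]
s = -0.75 gives g = -0.09375, negative; keep [-1, -0.75]
s = -0.875 gives g = 1.792969, positive; keep [-0.875, -0.75]
s = -0.8125 gives g = 0.811, positive; keep [-0.8125, -0.75]
s = -0.78125 gives g = 0.3492, positive; keep [-0.78125, -0.75]

[-0.78125, -0.75]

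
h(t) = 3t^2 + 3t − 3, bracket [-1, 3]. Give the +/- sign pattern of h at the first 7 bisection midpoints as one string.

+--++--

midpoint 1: h = 3 > 0 → [-1, 1]
midpoint 0: h = -3 < 0 → [0, 1]
midpoint 0.5: h = -0.75 < 0 → [0.5, 1]
midpoint 0.75: h = 0.9375 > 0 → [0.5, 0.75]
midpoint 0.625: h = 0.0469 > 0 → [0.5, 0.625]
midpoint 0.5625: h = -0.3633 < 0 → [0.5625, 0.625]
midpoint 0.59375: h = -0.1611 < 0 → [0.59375, 0.625]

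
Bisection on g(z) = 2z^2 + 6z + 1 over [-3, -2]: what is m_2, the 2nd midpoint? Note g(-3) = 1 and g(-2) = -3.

z = -2.5 gives g = -1.5, negative; keep [-3, -2.5]
z = -2.75 gives g = -0.375, negative; keep [-3, -2.75]

-2.75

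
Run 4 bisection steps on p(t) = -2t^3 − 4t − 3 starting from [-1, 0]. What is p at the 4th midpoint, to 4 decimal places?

t = -0.5 gives p = -0.75, negative; keep [-1, -0.5]
t = -0.75 gives p = 0.84375, positive; keep [-0.75, -0.5]
t = -0.625 gives p = -0.011719, negative; keep [-0.75, -0.625]
t = -0.6875 gives p = 0.3999, positive; keep [-0.6875, -0.625]

0.3999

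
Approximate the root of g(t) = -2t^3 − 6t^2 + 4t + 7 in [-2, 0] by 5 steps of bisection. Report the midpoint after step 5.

midpoint -1: g = -1 < 0 → [-1, 0]
midpoint -0.5: g = 3.75 > 0 → [-1, -0.5]
midpoint -0.75: g = 1.46875 > 0 → [-1, -0.75]
midpoint -0.875: g = 0.2461 > 0 → [-1, -0.875]
midpoint -0.9375: g = -0.3755 < 0 → [-0.9375, -0.875]

-0.9375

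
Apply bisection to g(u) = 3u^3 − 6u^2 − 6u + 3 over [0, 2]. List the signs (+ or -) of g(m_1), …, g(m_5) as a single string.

m = 1, g(m) = -6 (−); new bracket [0, 1]
m = 0.5, g(m) = -1.125 (−); new bracket [0, 0.5]
m = 0.25, g(m) = 1.171875 (+); new bracket [0.25, 0.5]
m = 0.375, g(m) = 0.0645 (+); new bracket [0.375, 0.5]
m = 0.4375, g(m) = -0.5222 (−); new bracket [0.375, 0.4375]

--++-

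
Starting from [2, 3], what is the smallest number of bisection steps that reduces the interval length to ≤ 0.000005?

Width after n steps is 1/2^n. Need 2^n ≥ 1/0.000005 = 200000.
2^17 = 131072 < 200000 ≤ 2^18 = 262144, so n = 18.

18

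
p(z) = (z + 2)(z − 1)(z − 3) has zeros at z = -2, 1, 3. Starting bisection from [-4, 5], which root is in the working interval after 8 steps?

z = 0.5 gives p = 3.125, positive; keep [-4, 0.5]
z = -1.75 gives p = 3.265625, positive; keep [-4, -1.75]
z = -2.875 gives p = -19.919922, negative; keep [-2.875, -1.75]
z = -2.3125 gives p = -5.4993, negative; keep [-2.3125, -1.75]
z = -2.03125 gives p = -0.4766, negative; keep [-2.03125, -1.75]
z = -1.890625 gives p = 1.5462, positive; keep [-2.03125, -1.890625]
z = -1.9609375 gives p = 0.5738, positive; keep [-2.03125, -1.9609375]
z = -1.99609375 gives p = 0.0585, positive; keep [-2.03125, -1.99609375]

-2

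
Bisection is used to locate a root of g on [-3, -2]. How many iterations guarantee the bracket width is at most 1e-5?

17

Width after n steps is 1/2^n. Need 2^n ≥ 1/1e-5 = 100000.
2^16 = 65536 < 100000 ≤ 2^17 = 131072, so n = 17.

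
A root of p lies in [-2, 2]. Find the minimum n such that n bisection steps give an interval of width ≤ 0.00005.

17

Width after n steps is 4/2^n. Need 2^n ≥ 4/0.00005 = 80000.
2^16 = 65536 < 80000 ≤ 2^17 = 131072, so n = 17.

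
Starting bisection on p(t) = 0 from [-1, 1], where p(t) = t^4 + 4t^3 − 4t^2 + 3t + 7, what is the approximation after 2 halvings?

-0.5

m = 0, p(m) = 7 (+); new bracket [-1, 0]
m = -0.5, p(m) = 4.0625 (+); new bracket [-1, -0.5]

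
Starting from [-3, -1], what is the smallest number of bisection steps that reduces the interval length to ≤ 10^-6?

21

Width after n steps is 2/2^n. Need 2^n ≥ 2/10^-6 = 2000000.
2^20 = 1048576 < 2000000 ≤ 2^21 = 2097152, so n = 21.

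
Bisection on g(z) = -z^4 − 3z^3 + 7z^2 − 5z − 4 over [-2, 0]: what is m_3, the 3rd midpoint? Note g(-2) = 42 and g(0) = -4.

z = -1 gives g = 10, positive; keep [-1, 0]
z = -0.5 gives g = 0.5625, positive; keep [-0.5, 0]
z = -0.25 gives g = -2.269531, negative; keep [-0.5, -0.25]

-0.25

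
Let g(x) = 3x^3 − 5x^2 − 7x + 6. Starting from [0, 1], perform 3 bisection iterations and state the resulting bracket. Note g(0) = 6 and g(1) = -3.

midpoint 0.5: g = 1.625 > 0 → [0.5, 1]
midpoint 0.75: g = -0.796875 < 0 → [0.5, 0.75]
midpoint 0.625: g = 0.404297 > 0 → [0.625, 0.75]

[0.625, 0.75]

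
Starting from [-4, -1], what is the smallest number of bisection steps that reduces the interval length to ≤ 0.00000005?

Width after n steps is 3/2^n. Need 2^n ≥ 3/0.00000005 = 60000000.
2^25 = 33554432 < 60000000 ≤ 2^26 = 67108864, so n = 26.

26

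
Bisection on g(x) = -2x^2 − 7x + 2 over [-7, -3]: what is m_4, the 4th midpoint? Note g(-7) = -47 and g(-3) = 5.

m = -5, g(m) = -13 (−); new bracket [-5, -3]
m = -4, g(m) = -2 (−); new bracket [-4, -3]
m = -3.5, g(m) = 2 (+); new bracket [-4, -3.5]
m = -3.75, g(m) = 0.125 (+); new bracket [-4, -3.75]

-3.75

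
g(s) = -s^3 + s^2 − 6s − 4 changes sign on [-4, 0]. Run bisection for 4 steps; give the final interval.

[-0.75, -0.5]

midpoint -2: g = 20 > 0 → [-2, 0]
midpoint -1: g = 4 > 0 → [-1, 0]
midpoint -0.5: g = -0.625 < 0 → [-1, -0.5]
midpoint -0.75: g = 1.4844 > 0 → [-0.75, -0.5]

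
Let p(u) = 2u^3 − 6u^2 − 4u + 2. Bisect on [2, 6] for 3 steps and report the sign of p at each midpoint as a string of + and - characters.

u = 4 gives p = 18, positive; keep [2, 4]
u = 3 gives p = -10, negative; keep [3, 4]
u = 3.5 gives p = 0.25, positive; keep [3, 3.5]

+-+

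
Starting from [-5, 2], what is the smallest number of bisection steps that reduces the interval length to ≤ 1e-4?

17

Width after n steps is 7/2^n. Need 2^n ≥ 7/1e-4 = 70000.
2^16 = 65536 < 70000 ≤ 2^17 = 131072, so n = 17.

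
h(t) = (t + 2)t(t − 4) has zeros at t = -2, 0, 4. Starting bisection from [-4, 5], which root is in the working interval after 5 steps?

midpoint 0.5: h = -4.375 < 0 → [0.5, 5]
midpoint 2.75: h = -16.328125 < 0 → [2.75, 5]
midpoint 3.875: h = -2.845703 < 0 → [3.875, 5]
midpoint 4.4375: h = 12.4978 > 0 → [3.875, 4.4375]
midpoint 4.15625: h = 3.998 > 0 → [3.875, 4.15625]

4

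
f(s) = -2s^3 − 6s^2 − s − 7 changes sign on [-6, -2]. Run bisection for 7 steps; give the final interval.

m = -4, f(m) = 29 (+); new bracket [-4, -2]
m = -3, f(m) = -4 (−); new bracket [-4, -3]
m = -3.5, f(m) = 8.75 (+); new bracket [-3.5, -3]
m = -3.25, f(m) = 1.5312 (+); new bracket [-3.25, -3]
m = -3.125, f(m) = -1.4336 (−); new bracket [-3.25, -3.125]
m = -3.1875, f(m) = -0.0024 (−); new bracket [-3.25, -3.1875]
m = -3.21875, f(m) = 0.7514 (+); new bracket [-3.21875, -3.1875]

[-3.21875, -3.1875]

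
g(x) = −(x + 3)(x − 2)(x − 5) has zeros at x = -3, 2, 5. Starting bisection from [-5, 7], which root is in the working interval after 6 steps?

-3

midpoint 1: g = -16 < 0 → [-5, 1]
midpoint -2: g = -28 < 0 → [-5, -2]
midpoint -3.5: g = 23.375 > 0 → [-3.5, -2]
midpoint -2.75: g = -9.2031 < 0 → [-3.5, -2.75]
midpoint -3.125: g = 5.2051 > 0 → [-3.125, -2.75]
midpoint -2.9375: g = -2.4495 < 0 → [-3.125, -2.9375]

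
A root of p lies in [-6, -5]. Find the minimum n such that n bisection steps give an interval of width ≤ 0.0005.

Width after n steps is 1/2^n. Need 2^n ≥ 1/0.0005 = 2000.
2^10 = 1024 < 2000 ≤ 2^11 = 2048, so n = 11.

11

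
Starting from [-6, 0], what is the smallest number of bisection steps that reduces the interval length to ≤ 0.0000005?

Width after n steps is 6/2^n. Need 2^n ≥ 6/0.0000005 = 12000000.
2^23 = 8388608 < 12000000 ≤ 2^24 = 16777216, so n = 24.

24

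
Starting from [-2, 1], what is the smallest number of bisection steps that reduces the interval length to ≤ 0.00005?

16

Width after n steps is 3/2^n. Need 2^n ≥ 3/0.00005 = 60000.
2^15 = 32768 < 60000 ≤ 2^16 = 65536, so n = 16.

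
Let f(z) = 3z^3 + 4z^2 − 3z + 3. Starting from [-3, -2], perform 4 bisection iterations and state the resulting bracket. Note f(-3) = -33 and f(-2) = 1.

[-2.0625, -2]

z = -2.5 gives f = -11.375, negative; keep [-2.5, -2]
z = -2.25 gives f = -4.171875, negative; keep [-2.25, -2]
z = -2.125 gives f = -1.349609, negative; keep [-2.125, -2]
z = -2.0625 gives f = -0.1179, negative; keep [-2.0625, -2]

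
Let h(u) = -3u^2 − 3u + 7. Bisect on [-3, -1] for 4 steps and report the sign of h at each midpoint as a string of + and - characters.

m = -2, h(m) = 1 (+); new bracket [-3, -2]
m = -2.5, h(m) = -4.25 (−); new bracket [-2.5, -2]
m = -2.25, h(m) = -1.4375 (−); new bracket [-2.25, -2]
m = -2.125, h(m) = -0.1719 (−); new bracket [-2.125, -2]

+---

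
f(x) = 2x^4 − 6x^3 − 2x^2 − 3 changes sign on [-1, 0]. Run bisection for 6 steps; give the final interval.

[-0.84375, -0.828125]

midpoint -0.5: f = -2.625 < 0 → [-1, -0.5]
midpoint -0.75: f = -0.960938 < 0 → [-1, -0.75]
midpoint -0.875: f = 0.660645 > 0 → [-0.875, -0.75]
midpoint -0.8125: f = -0.2304 < 0 → [-0.875, -0.8125]
midpoint -0.84375: f = 0.1939 > 0 → [-0.84375, -0.8125]
midpoint -0.828125: f = -0.0234 < 0 → [-0.84375, -0.828125]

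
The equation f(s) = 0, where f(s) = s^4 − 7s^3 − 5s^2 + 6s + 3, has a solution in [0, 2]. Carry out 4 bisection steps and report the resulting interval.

[0.875, 1]

midpoint 1: f = -2 < 0 → [0, 1]
midpoint 0.5: f = 3.9375 > 0 → [0.5, 1]
midpoint 0.75: f = 2.050781 > 0 → [0.75, 1]
midpoint 0.875: f = 0.3186 > 0 → [0.875, 1]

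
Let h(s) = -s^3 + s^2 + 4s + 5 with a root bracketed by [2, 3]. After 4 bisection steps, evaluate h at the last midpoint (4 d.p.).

0.0315

midpoint 2.5: h = 5.625 > 0 → [2.5, 3]
midpoint 2.75: h = 2.765625 > 0 → [2.75, 3]
midpoint 2.875: h = 1.001953 > 0 → [2.875, 3]
midpoint 2.9375: h = 0.0315 > 0 → [2.9375, 3]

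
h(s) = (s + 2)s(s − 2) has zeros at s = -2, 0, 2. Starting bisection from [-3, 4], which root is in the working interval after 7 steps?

midpoint 0.5: h = -1.875 < 0 → [0.5, 4]
midpoint 2.25: h = 2.390625 > 0 → [0.5, 2.25]
midpoint 1.375: h = -2.900391 < 0 → [1.375, 2.25]
midpoint 1.8125: h = -1.2957 < 0 → [1.8125, 2.25]
midpoint 2.03125: h = 0.2559 > 0 → [1.8125, 2.03125]
midpoint 1.921875: h = -0.5889 < 0 → [1.921875, 2.03125]
midpoint 1.9765625: h = -0.1842 < 0 → [1.9765625, 2.03125]

2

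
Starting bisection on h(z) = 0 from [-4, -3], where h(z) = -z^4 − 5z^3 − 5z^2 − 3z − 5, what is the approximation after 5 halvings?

h(-3.5) = 8.5625 > 0, so the root lies in [-4, -3.5]
h(-3.75) = 1.855469 > 0, so the root lies in [-4, -3.75]
h(-3.875) = -2.994385 < 0, so the root lies in [-3.875, -3.75]
h(-3.8125) = -0.4326 < 0, so the root lies in [-3.8125, -3.75]
h(-3.78125) = 0.7447 > 0, so the root lies in [-3.8125, -3.78125]

-3.78125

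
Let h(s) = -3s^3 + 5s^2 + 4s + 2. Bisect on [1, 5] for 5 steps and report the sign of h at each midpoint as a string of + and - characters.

-+-+-

s = 3 gives h = -22, negative; keep [1, 3]
s = 2 gives h = 6, positive; keep [2, 3]
s = 2.5 gives h = -3.625, negative; keep [2, 2.5]
s = 2.25 gives h = 2.1406, positive; keep [2.25, 2.5]
s = 2.375 gives h = -0.4863, negative; keep [2.25, 2.375]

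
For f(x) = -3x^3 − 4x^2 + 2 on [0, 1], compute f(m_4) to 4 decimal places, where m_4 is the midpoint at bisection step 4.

0.2004

midpoint 0.5: f = 0.625 > 0 → [0.5, 1]
midpoint 0.75: f = -1.515625 < 0 → [0.5, 0.75]
midpoint 0.625: f = -0.294922 < 0 → [0.5, 0.625]
midpoint 0.5625: f = 0.2004 > 0 → [0.5625, 0.625]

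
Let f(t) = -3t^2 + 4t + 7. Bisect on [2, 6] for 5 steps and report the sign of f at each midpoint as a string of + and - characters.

t = 4 gives f = -25, negative; keep [2, 4]
t = 3 gives f = -8, negative; keep [2, 3]
t = 2.5 gives f = -1.75, negative; keep [2, 2.5]
t = 2.25 gives f = 0.8125, positive; keep [2.25, 2.5]
t = 2.375 gives f = -0.4219, negative; keep [2.25, 2.375]

---+-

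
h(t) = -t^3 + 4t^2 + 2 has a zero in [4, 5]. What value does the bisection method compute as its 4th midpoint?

midpoint 4.5: h = -8.125 < 0 → [4, 4.5]
midpoint 4.25: h = -2.515625 < 0 → [4, 4.25]
midpoint 4.125: h = -0.126953 < 0 → [4, 4.125]
midpoint 4.0625: h = 0.9685 > 0 → [4.0625, 4.125]

4.0625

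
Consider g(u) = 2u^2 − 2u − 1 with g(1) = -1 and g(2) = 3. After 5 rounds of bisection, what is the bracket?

g(1.5) = 0.5 > 0, so the root lies in [1, 1.5]
g(1.25) = -0.375 < 0, so the root lies in [1.25, 1.5]
g(1.375) = 0.03125 > 0, so the root lies in [1.25, 1.375]
g(1.3125) = -0.1797 < 0, so the root lies in [1.3125, 1.375]
g(1.34375) = -0.0762 < 0, so the root lies in [1.34375, 1.375]

[1.34375, 1.375]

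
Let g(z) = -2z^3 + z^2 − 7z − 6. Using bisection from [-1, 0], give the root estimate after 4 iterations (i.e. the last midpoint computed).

-0.6875

m = -0.5, g(m) = -2 (−); new bracket [-1, -0.5]
m = -0.75, g(m) = 0.65625 (+); new bracket [-0.75, -0.5]
m = -0.625, g(m) = -0.746094 (−); new bracket [-0.75, -0.625]
m = -0.6875, g(m) = -0.0649 (−); new bracket [-0.75, -0.6875]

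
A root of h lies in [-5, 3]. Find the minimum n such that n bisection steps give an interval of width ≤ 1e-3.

13

Width after n steps is 8/2^n. Need 2^n ≥ 8/1e-3 = 8000.
2^12 = 4096 < 8000 ≤ 2^13 = 8192, so n = 13.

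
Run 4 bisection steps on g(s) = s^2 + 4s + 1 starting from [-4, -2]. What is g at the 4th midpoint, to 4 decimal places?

-0.3594

midpoint -3: g = -2 < 0 → [-4, -3]
midpoint -3.5: g = -0.75 < 0 → [-4, -3.5]
midpoint -3.75: g = 0.0625 > 0 → [-3.75, -3.5]
midpoint -3.625: g = -0.3594 < 0 → [-3.75, -3.625]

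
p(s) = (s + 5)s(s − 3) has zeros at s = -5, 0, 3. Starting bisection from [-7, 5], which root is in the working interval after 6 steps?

-5

midpoint -1: p = 16 > 0 → [-7, -1]
midpoint -4: p = 28 > 0 → [-7, -4]
midpoint -5.5: p = -23.375 < 0 → [-5.5, -4]
midpoint -4.75: p = 9.2031 > 0 → [-5.5, -4.75]
midpoint -5.125: p = -5.2051 < 0 → [-5.125, -4.75]
midpoint -4.9375: p = 2.4495 > 0 → [-5.125, -4.9375]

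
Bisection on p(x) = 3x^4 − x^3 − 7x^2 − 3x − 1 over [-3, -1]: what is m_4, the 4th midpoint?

-1.125

midpoint -2: p = 33 > 0 → [-2, -1]
midpoint -1.5: p = 6.3125 > 0 → [-1.5, -1]
midpoint -1.25: p = 1.089844 > 0 → [-1.25, -1]
midpoint -1.125: p = -0.2551 < 0 → [-1.25, -1.125]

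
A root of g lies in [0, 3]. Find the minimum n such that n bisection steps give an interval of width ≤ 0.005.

10

Width after n steps is 3/2^n. Need 2^n ≥ 3/0.005 = 600.
2^9 = 512 < 600 ≤ 2^10 = 1024, so n = 10.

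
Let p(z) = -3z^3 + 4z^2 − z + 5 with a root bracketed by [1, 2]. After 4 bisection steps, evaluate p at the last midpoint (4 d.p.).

m = 1.5, p(m) = 2.375 (+); new bracket [1.5, 2]
m = 1.75, p(m) = -0.578125 (−); new bracket [1.5, 1.75]
m = 1.625, p(m) = 1.064453 (+); new bracket [1.625, 1.75]
m = 1.6875, p(m) = 0.2869 (+); new bracket [1.6875, 1.75]

0.2869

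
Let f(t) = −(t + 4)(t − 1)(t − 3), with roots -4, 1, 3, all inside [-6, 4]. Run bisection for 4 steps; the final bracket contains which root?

midpoint -1: f = -24 < 0 → [-6, -1]
midpoint -3.5: f = -14.625 < 0 → [-6, -3.5]
midpoint -4.75: f = 33.421875 > 0 → [-4.75, -3.5]
midpoint -4.125: f = 4.5645 > 0 → [-4.125, -3.5]

-4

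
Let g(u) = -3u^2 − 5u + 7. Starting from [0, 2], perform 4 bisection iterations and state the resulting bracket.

[0.875, 1]

u = 1 gives g = -1, negative; keep [0, 1]
u = 0.5 gives g = 3.75, positive; keep [0.5, 1]
u = 0.75 gives g = 1.5625, positive; keep [0.75, 1]
u = 0.875 gives g = 0.3281, positive; keep [0.875, 1]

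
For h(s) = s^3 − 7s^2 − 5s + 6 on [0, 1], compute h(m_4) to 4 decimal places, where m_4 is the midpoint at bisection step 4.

-0.4211

midpoint 0.5: h = 1.875 > 0 → [0.5, 1]
midpoint 0.75: h = -1.265625 < 0 → [0.5, 0.75]
midpoint 0.625: h = 0.384766 > 0 → [0.625, 0.75]
midpoint 0.6875: h = -0.4211 < 0 → [0.625, 0.6875]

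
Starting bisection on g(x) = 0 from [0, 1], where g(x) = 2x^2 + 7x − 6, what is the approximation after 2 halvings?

0.75

x = 0.5 gives g = -2, negative; keep [0.5, 1]
x = 0.75 gives g = 0.375, positive; keep [0.5, 0.75]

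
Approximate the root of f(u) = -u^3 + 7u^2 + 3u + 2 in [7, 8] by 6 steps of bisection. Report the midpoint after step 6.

7.453125

f(7.5) = -3.625 < 0, so the root lies in [7, 7.5]
f(7.25) = 10.609375 > 0, so the root lies in [7.25, 7.5]
f(7.375) = 3.728516 > 0, so the root lies in [7.375, 7.5]
f(7.4375) = 0.1116 > 0, so the root lies in [7.4375, 7.5]
f(7.46875) = -1.7417 < 0, so the root lies in [7.4375, 7.46875]
f(7.453125) = -0.8113 < 0, so the root lies in [7.4375, 7.453125]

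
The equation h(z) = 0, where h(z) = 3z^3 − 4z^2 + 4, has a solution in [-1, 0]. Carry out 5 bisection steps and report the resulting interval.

[-0.8125, -0.78125]

h(-0.5) = 2.625 > 0, so the root lies in [-1, -0.5]
h(-0.75) = 0.484375 > 0, so the root lies in [-1, -0.75]
h(-0.875) = -1.072266 < 0, so the root lies in [-0.875, -0.75]
h(-0.8125) = -0.2498 < 0, so the root lies in [-0.8125, -0.75]
h(-0.78125) = 0.1281 > 0, so the root lies in [-0.8125, -0.78125]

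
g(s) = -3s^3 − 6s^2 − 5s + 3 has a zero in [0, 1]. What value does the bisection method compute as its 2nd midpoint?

s = 0.5 gives g = -1.375, negative; keep [0, 0.5]
s = 0.25 gives g = 1.328125, positive; keep [0.25, 0.5]

0.25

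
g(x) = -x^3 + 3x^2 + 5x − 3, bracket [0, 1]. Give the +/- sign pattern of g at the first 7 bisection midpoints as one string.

x = 0.5 gives g = 0.125, positive; keep [0, 0.5]
x = 0.25 gives g = -1.578125, negative; keep [0.25, 0.5]
x = 0.375 gives g = -0.755859, negative; keep [0.375, 0.5]
x = 0.4375 gives g = -0.322, negative; keep [0.4375, 0.5]
x = 0.46875 gives g = -0.1001, negative; keep [0.46875, 0.5]
x = 0.484375 gives g = 0.0121, positive; keep [0.46875, 0.484375]
x = 0.4765625 gives g = -0.0441, negative; keep [0.4765625, 0.484375]

+----+-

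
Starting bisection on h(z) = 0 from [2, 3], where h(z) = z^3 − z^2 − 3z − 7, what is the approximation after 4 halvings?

2.9375

z = 2.5 gives h = -5.125, negative; keep [2.5, 3]
z = 2.75 gives h = -2.015625, negative; keep [2.75, 3]
z = 2.875 gives h = -0.126953, negative; keep [2.875, 3]
z = 2.9375 gives h = 0.906, positive; keep [2.875, 2.9375]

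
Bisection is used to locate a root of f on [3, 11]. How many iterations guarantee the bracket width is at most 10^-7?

27

Width after n steps is 8/2^n. Need 2^n ≥ 8/10^-7 = 80000000.
2^26 = 67108864 < 80000000 ≤ 2^27 = 134217728, so n = 27.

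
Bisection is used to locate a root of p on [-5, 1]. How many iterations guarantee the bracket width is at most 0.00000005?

27

Width after n steps is 6/2^n. Need 2^n ≥ 6/0.00000005 = 120000000.
2^26 = 67108864 < 120000000 ≤ 2^27 = 134217728, so n = 27.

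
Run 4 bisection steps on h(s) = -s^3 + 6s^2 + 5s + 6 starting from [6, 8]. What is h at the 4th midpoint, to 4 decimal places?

midpoint 7: h = -8 < 0 → [6, 7]
midpoint 6.5: h = 17.375 > 0 → [6.5, 7]
midpoint 6.75: h = 5.578125 > 0 → [6.75, 7]
midpoint 6.875: h = -0.9824 < 0 → [6.75, 6.875]

-0.9824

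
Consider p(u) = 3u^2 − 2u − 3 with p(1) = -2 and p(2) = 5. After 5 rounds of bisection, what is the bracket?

[1.375, 1.40625]

p(1.5) = 0.75 > 0, so the root lies in [1, 1.5]
p(1.25) = -0.8125 < 0, so the root lies in [1.25, 1.5]
p(1.375) = -0.078125 < 0, so the root lies in [1.375, 1.5]
p(1.4375) = 0.3242 > 0, so the root lies in [1.375, 1.4375]
p(1.40625) = 0.1201 > 0, so the root lies in [1.375, 1.40625]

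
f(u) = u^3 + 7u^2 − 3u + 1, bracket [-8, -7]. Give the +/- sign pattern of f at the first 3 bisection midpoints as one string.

midpoint -7.5: f = -4.625 < 0 → [-7.5, -7]
midpoint -7.25: f = 9.609375 > 0 → [-7.5, -7.25]
midpoint -7.375: f = 2.728516 > 0 → [-7.5, -7.375]

-++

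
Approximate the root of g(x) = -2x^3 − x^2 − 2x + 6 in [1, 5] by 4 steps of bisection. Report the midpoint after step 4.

1.25

m = 3, g(m) = -63 (−); new bracket [1, 3]
m = 2, g(m) = -18 (−); new bracket [1, 2]
m = 1.5, g(m) = -6 (−); new bracket [1, 1.5]
m = 1.25, g(m) = -1.9688 (−); new bracket [1, 1.25]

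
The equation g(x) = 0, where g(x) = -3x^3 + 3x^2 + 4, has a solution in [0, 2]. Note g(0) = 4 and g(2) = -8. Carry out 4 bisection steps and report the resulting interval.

[1.5, 1.625]

g(1) = 4 > 0, so the root lies in [1, 2]
g(1.5) = 0.625 > 0, so the root lies in [1.5, 2]
g(1.75) = -2.890625 < 0, so the root lies in [1.5, 1.75]
g(1.625) = -0.9512 < 0, so the root lies in [1.5, 1.625]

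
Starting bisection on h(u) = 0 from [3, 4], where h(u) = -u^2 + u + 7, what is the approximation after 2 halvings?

h(3.5) = -1.75 < 0, so the root lies in [3, 3.5]
h(3.25) = -0.3125 < 0, so the root lies in [3, 3.25]

3.25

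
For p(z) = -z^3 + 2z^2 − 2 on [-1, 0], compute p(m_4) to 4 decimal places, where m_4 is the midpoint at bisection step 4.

-0.1433

z = -0.5 gives p = -1.375, negative; keep [-1, -0.5]
z = -0.75 gives p = -0.453125, negative; keep [-1, -0.75]
z = -0.875 gives p = 0.201172, positive; keep [-0.875, -0.75]
z = -0.8125 gives p = -0.1433, negative; keep [-0.875, -0.8125]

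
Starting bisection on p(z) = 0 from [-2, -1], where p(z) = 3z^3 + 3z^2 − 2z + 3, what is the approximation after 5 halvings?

-1.71875

midpoint -1.5: p = 2.625 > 0 → [-2, -1.5]
midpoint -1.75: p = -0.390625 < 0 → [-1.75, -1.5]
midpoint -1.625: p = 1.298828 > 0 → [-1.75, -1.625]
midpoint -1.6875: p = 0.5017 > 0 → [-1.75, -1.6875]
midpoint -1.71875: p = 0.0677 > 0 → [-1.75, -1.71875]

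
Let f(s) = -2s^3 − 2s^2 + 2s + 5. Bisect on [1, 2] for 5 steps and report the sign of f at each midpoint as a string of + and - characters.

s = 1.5 gives f = -3.25, negative; keep [1, 1.5]
s = 1.25 gives f = 0.46875, positive; keep [1.25, 1.5]
s = 1.375 gives f = -1.230469, negative; keep [1.25, 1.375]
s = 1.3125 gives f = -0.3423, negative; keep [1.25, 1.3125]
s = 1.28125 gives f = 0.0727, positive; keep [1.28125, 1.3125]

-+--+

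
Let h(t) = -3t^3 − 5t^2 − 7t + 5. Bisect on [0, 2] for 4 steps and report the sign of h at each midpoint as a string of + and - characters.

t = 1 gives h = -10, negative; keep [0, 1]
t = 0.5 gives h = -0.125, negative; keep [0, 0.5]
t = 0.25 gives h = 2.890625, positive; keep [0.25, 0.5]
t = 0.375 gives h = 1.5137, positive; keep [0.375, 0.5]

--++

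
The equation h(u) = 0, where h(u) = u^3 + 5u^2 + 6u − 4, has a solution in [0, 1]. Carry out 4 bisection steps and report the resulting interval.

[0.4375, 0.5]

h(0.5) = 0.375 > 0, so the root lies in [0, 0.5]
h(0.25) = -2.171875 < 0, so the root lies in [0.25, 0.5]
h(0.375) = -0.994141 < 0, so the root lies in [0.375, 0.5]
h(0.4375) = -0.3342 < 0, so the root lies in [0.4375, 0.5]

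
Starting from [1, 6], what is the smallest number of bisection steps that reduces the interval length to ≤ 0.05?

7

Width after n steps is 5/2^n. Need 2^n ≥ 5/0.05 = 100.
2^6 = 64 < 100 ≤ 2^7 = 128, so n = 7.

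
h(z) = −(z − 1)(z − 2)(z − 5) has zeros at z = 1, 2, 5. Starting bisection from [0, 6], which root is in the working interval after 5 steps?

5

h(3) = 4 > 0, so the root lies in [3, 6]
h(4.5) = 4.375 > 0, so the root lies in [4.5, 6]
h(5.25) = -3.453125 < 0, so the root lies in [4.5, 5.25]
h(4.875) = 1.3926 > 0, so the root lies in [4.875, 5.25]
h(5.0625) = -0.7776 < 0, so the root lies in [4.875, 5.0625]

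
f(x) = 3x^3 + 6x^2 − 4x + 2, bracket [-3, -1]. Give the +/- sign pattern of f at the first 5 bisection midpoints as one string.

m = -2, f(m) = 10 (+); new bracket [-3, -2]
m = -2.5, f(m) = 2.625 (+); new bracket [-3, -2.5]
m = -2.75, f(m) = -4.015625 (−); new bracket [-2.75, -2.5]
m = -2.625, f(m) = -0.4199 (−); new bracket [-2.625, -2.5]
m = -2.5625, f(m) = 1.1692 (+); new bracket [-2.625, -2.5625]

++--+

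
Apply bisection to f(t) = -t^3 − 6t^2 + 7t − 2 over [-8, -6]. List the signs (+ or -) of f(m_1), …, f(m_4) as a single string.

midpoint -7: f = -2 < 0 → [-8, -7]
midpoint -7.5: f = 29.875 > 0 → [-7.5, -7]
midpoint -7.25: f = 12.953125 > 0 → [-7.25, -7]
midpoint -7.125: f = 5.2363 > 0 → [-7.125, -7]

-+++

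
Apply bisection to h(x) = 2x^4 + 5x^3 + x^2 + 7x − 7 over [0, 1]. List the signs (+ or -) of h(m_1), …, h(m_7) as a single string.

h(0.5) = -2.5 < 0, so the root lies in [0.5, 1]
h(0.75) = 1.554688 > 0, so the root lies in [0.5, 0.75]
h(0.625) = -0.708496 < 0, so the root lies in [0.625, 0.75]
h(0.6875) = 0.3567 > 0, so the root lies in [0.625, 0.6875]
h(0.65625) = -0.1915 < 0, so the root lies in [0.65625, 0.6875]
h(0.671875) = 0.0786 > 0, so the root lies in [0.65625, 0.671875]
h(0.6640625) = -0.0575 < 0, so the root lies in [0.6640625, 0.671875]

-+-+-+-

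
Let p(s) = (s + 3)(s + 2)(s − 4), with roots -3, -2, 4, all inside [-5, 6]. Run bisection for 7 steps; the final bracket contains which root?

m = 0.5, p(m) = -30.625 (−); new bracket [0.5, 6]
m = 3.25, p(m) = -24.609375 (−); new bracket [3.25, 6]
m = 4.625, p(m) = 31.572266 (+); new bracket [3.25, 4.625]
m = 3.9375, p(m) = -2.5745 (−); new bracket [3.9375, 4.625]
m = 4.28125, p(m) = 12.8631 (+); new bracket [3.9375, 4.28125]
m = 4.109375, p(m) = 4.7506 (+); new bracket [3.9375, 4.109375]
m = 4.0234375, p(m) = 0.9915 (+); new bracket [3.9375, 4.0234375]

4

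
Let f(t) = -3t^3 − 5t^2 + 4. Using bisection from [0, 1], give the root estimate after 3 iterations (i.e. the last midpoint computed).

0.625

t = 0.5 gives f = 2.375, positive; keep [0.5, 1]
t = 0.75 gives f = -0.078125, negative; keep [0.5, 0.75]
t = 0.625 gives f = 1.314453, positive; keep [0.625, 0.75]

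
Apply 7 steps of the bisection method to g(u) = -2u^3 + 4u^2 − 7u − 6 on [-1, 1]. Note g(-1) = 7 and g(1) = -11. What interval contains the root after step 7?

midpoint 0: g = -6 < 0 → [-1, 0]
midpoint -0.5: g = -1.25 < 0 → [-1, -0.5]
midpoint -0.75: g = 2.34375 > 0 → [-0.75, -0.5]
midpoint -0.625: g = 0.4258 > 0 → [-0.625, -0.5]
midpoint -0.5625: g = -0.4409 < 0 → [-0.625, -0.5625]
midpoint -0.59375: g = -0.015 < 0 → [-0.625, -0.59375]
midpoint -0.609375: g = 0.2035 > 0 → [-0.609375, -0.59375]

[-0.609375, -0.59375]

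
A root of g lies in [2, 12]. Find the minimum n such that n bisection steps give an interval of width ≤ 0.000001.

24

Width after n steps is 10/2^n. Need 2^n ≥ 10/0.000001 = 10000000.
2^23 = 8388608 < 10000000 ≤ 2^24 = 16777216, so n = 24.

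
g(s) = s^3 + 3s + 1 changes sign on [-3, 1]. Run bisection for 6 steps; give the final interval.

midpoint -1: g = -3 < 0 → [-1, 1]
midpoint 0: g = 1 > 0 → [-1, 0]
midpoint -0.5: g = -0.625 < 0 → [-0.5, 0]
midpoint -0.25: g = 0.2344 > 0 → [-0.5, -0.25]
midpoint -0.375: g = -0.1777 < 0 → [-0.375, -0.25]
midpoint -0.3125: g = 0.032 > 0 → [-0.375, -0.3125]

[-0.375, -0.3125]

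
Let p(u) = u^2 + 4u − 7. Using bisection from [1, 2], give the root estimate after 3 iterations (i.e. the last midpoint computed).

m = 1.5, p(m) = 1.25 (+); new bracket [1, 1.5]
m = 1.25, p(m) = -0.4375 (−); new bracket [1.25, 1.5]
m = 1.375, p(m) = 0.390625 (+); new bracket [1.25, 1.375]

1.375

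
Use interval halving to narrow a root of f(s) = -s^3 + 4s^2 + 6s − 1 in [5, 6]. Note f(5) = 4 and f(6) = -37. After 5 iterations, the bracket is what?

[5.125, 5.15625]

f(5.5) = -13.375 < 0, so the root lies in [5, 5.5]
f(5.25) = -3.953125 < 0, so the root lies in [5, 5.25]
f(5.125) = 0.201172 > 0, so the root lies in [5.125, 5.25]
f(5.1875) = -1.8308 < 0, so the root lies in [5.125, 5.1875]
f(5.15625) = -0.8036 < 0, so the root lies in [5.125, 5.15625]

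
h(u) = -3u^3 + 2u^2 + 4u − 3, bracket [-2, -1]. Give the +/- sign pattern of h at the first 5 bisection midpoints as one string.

++-+-

h(-1.5) = 5.625 > 0, so the root lies in [-1.5, -1]
h(-1.25) = 0.984375 > 0, so the root lies in [-1.25, -1]
h(-1.125) = -0.697266 < 0, so the root lies in [-1.25, -1.125]
h(-1.1875) = 0.094 > 0, so the root lies in [-1.1875, -1.125]
h(-1.15625) = -0.3138 < 0, so the root lies in [-1.1875, -1.15625]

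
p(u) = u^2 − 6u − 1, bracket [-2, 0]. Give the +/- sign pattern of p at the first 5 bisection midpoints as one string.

+++-+

m = -1, p(m) = 6 (+); new bracket [-1, 0]
m = -0.5, p(m) = 2.25 (+); new bracket [-0.5, 0]
m = -0.25, p(m) = 0.5625 (+); new bracket [-0.25, 0]
m = -0.125, p(m) = -0.2344 (−); new bracket [-0.25, -0.125]
m = -0.1875, p(m) = 0.1602 (+); new bracket [-0.1875, -0.125]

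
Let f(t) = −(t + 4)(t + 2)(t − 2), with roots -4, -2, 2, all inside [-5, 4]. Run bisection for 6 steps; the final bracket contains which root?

f(-0.5) = 13.125 > 0, so the root lies in [-0.5, 4]
f(1.75) = 5.390625 > 0, so the root lies in [1.75, 4]
f(2.875) = -29.326172 < 0, so the root lies in [1.75, 2.875]
f(2.3125) = -8.5071 < 0, so the root lies in [1.75, 2.3125]
f(2.03125) = -0.7598 < 0, so the root lies in [1.75, 2.03125]
f(1.890625) = 2.5067 > 0, so the root lies in [1.890625, 2.03125]

2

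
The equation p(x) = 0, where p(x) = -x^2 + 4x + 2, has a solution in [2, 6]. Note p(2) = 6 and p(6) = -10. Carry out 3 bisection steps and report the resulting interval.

p(4) = 2 > 0, so the root lies in [4, 6]
p(5) = -3 < 0, so the root lies in [4, 5]
p(4.5) = -0.25 < 0, so the root lies in [4, 4.5]

[4, 4.5]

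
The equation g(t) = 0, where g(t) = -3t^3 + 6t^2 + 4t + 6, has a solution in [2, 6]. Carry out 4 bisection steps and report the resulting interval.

midpoint 4: g = -74 < 0 → [2, 4]
midpoint 3: g = -9 < 0 → [2, 3]
midpoint 2.5: g = 6.625 > 0 → [2.5, 3]
midpoint 2.75: g = -0.0156 < 0 → [2.5, 2.75]

[2.5, 2.75]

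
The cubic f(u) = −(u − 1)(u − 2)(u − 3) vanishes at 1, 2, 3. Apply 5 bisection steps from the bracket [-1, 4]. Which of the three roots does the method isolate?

f(1.5) = -0.375 < 0, so the root lies in [-1, 1.5]
f(0.25) = 3.609375 > 0, so the root lies in [0.25, 1.5]
f(0.875) = 0.298828 > 0, so the root lies in [0.875, 1.5]
f(1.1875) = -0.2761 < 0, so the root lies in [0.875, 1.1875]
f(1.03125) = -0.0596 < 0, so the root lies in [0.875, 1.03125]

1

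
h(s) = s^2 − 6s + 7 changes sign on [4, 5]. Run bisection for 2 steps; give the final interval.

m = 4.5, h(m) = 0.25 (+); new bracket [4, 4.5]
m = 4.25, h(m) = -0.4375 (−); new bracket [4.25, 4.5]

[4.25, 4.5]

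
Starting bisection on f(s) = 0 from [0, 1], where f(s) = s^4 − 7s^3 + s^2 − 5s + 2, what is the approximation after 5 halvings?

midpoint 0.5: f = -1.0625 < 0 → [0, 0.5]
midpoint 0.25: f = 0.707031 > 0 → [0.25, 0.5]
midpoint 0.375: f = -0.08374 < 0 → [0.25, 0.375]
midpoint 0.3125: f = 0.3311 > 0 → [0.3125, 0.375]
midpoint 0.34375: f = 0.129 > 0 → [0.34375, 0.375]

0.34375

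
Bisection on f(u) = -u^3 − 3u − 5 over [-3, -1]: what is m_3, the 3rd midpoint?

u = -2 gives f = 9, positive; keep [-2, -1]
u = -1.5 gives f = 2.875, positive; keep [-1.5, -1]
u = -1.25 gives f = 0.703125, positive; keep [-1.25, -1]

-1.25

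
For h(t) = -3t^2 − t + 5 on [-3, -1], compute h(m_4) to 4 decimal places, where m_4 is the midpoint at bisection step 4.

0.7031

t = -2 gives h = -5, negative; keep [-2, -1]
t = -1.5 gives h = -0.25, negative; keep [-1.5, -1]
t = -1.25 gives h = 1.5625, positive; keep [-1.5, -1.25]
t = -1.375 gives h = 0.7031, positive; keep [-1.5, -1.375]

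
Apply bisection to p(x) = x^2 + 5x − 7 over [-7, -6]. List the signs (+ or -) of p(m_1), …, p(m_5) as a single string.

++-++

m = -6.5, p(m) = 2.75 (+); new bracket [-6.5, -6]
m = -6.25, p(m) = 0.8125 (+); new bracket [-6.25, -6]
m = -6.125, p(m) = -0.109375 (−); new bracket [-6.25, -6.125]
m = -6.1875, p(m) = 0.3477 (+); new bracket [-6.1875, -6.125]
m = -6.15625, p(m) = 0.1182 (+); new bracket [-6.15625, -6.125]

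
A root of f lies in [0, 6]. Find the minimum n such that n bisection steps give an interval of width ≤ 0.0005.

14

Width after n steps is 6/2^n. Need 2^n ≥ 6/0.0005 = 12000.
2^13 = 8192 < 12000 ≤ 2^14 = 16384, so n = 14.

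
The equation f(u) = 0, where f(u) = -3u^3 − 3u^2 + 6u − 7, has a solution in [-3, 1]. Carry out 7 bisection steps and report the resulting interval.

u = -1 gives f = -13, negative; keep [-3, -1]
u = -2 gives f = -7, negative; keep [-3, -2]
u = -2.5 gives f = 6.125, positive; keep [-2.5, -2]
u = -2.25 gives f = -1.5156, negative; keep [-2.5, -2.25]
u = -2.375 gives f = 2.0176, positive; keep [-2.375, -2.25]
u = -2.3125 gives f = 0.1814, positive; keep [-2.3125, -2.25]
u = -2.28125 gives f = -0.6842, negative; keep [-2.3125, -2.28125]

[-2.3125, -2.28125]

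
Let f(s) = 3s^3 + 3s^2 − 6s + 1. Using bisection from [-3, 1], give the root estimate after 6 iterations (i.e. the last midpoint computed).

-2.0625

m = -1, f(m) = 7 (+); new bracket [-3, -1]
m = -2, f(m) = 1 (+); new bracket [-3, -2]
m = -2.5, f(m) = -12.125 (−); new bracket [-2.5, -2]
m = -2.25, f(m) = -4.4844 (−); new bracket [-2.25, -2]
m = -2.125, f(m) = -1.4902 (−); new bracket [-2.125, -2]
m = -2.0625, f(m) = -0.1843 (−); new bracket [-2.0625, -2]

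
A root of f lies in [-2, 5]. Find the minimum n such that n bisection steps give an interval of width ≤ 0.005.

11

Width after n steps is 7/2^n. Need 2^n ≥ 7/0.005 = 1400.
2^10 = 1024 < 1400 ≤ 2^11 = 2048, so n = 11.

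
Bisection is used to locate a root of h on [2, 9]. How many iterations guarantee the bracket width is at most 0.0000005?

24

Width after n steps is 7/2^n. Need 2^n ≥ 7/0.0000005 = 14000000.
2^23 = 8388608 < 14000000 ≤ 2^24 = 16777216, so n = 24.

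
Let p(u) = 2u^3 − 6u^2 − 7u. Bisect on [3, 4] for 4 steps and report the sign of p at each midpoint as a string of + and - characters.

---+

p(3.5) = -12.25 < 0, so the root lies in [3.5, 4]
p(3.75) = -5.15625 < 0, so the root lies in [3.75, 4]
p(3.875) = -0.847656 < 0, so the root lies in [3.875, 4]
p(3.9375) = 1.5073 > 0, so the root lies in [3.875, 3.9375]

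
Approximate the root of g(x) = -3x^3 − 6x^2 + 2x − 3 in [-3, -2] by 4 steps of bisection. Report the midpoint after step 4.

-2.4375

g(-2.5) = 1.375 > 0, so the root lies in [-2.5, -2]
g(-2.25) = -3.703125 < 0, so the root lies in [-2.5, -2.25]
g(-2.375) = -1.404297 < 0, so the root lies in [-2.5, -2.375]
g(-2.4375) = -0.0769 < 0, so the root lies in [-2.5, -2.4375]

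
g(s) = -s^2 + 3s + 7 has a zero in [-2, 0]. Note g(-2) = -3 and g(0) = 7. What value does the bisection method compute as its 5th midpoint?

g(-1) = 3 > 0, so the root lies in [-2, -1]
g(-1.5) = 0.25 > 0, so the root lies in [-2, -1.5]
g(-1.75) = -1.3125 < 0, so the root lies in [-1.75, -1.5]
g(-1.625) = -0.5156 < 0, so the root lies in [-1.625, -1.5]
g(-1.5625) = -0.1289 < 0, so the root lies in [-1.5625, -1.5]

-1.5625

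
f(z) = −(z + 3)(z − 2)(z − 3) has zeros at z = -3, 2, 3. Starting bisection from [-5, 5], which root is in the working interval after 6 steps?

midpoint 0: f = -18 < 0 → [-5, 0]
midpoint -2.5: f = -12.375 < 0 → [-5, -2.5]
midpoint -3.75: f = 29.109375 > 0 → [-3.75, -2.5]
midpoint -3.125: f = 3.9238 > 0 → [-3.125, -2.5]
midpoint -2.8125: f = -5.2449 < 0 → [-3.125, -2.8125]
midpoint -2.96875: f = -0.9268 < 0 → [-3.125, -2.96875]

-3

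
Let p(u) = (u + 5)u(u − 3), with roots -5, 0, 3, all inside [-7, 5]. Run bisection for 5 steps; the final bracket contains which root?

u = -1 gives p = 16, positive; keep [-7, -1]
u = -4 gives p = 28, positive; keep [-7, -4]
u = -5.5 gives p = -23.375, negative; keep [-5.5, -4]
u = -4.75 gives p = 9.2031, positive; keep [-5.5, -4.75]
u = -5.125 gives p = -5.2051, negative; keep [-5.125, -4.75]

-5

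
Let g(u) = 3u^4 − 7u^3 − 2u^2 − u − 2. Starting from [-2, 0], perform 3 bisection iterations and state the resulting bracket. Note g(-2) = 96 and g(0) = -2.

midpoint -1: g = 7 > 0 → [-1, 0]
midpoint -0.5: g = -0.9375 < 0 → [-1, -0.5]
midpoint -0.75: g = 1.527344 > 0 → [-0.75, -0.5]

[-0.75, -0.5]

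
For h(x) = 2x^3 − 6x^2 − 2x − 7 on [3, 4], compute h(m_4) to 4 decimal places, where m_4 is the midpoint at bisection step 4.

h(3.5) = -1.75 < 0, so the root lies in [3.5, 4]
h(3.75) = 6.59375 > 0, so the root lies in [3.5, 3.75]
h(3.625) = 2.175781 > 0, so the root lies in [3.5, 3.625]
h(3.5625) = 0.1528 > 0, so the root lies in [3.5, 3.5625]

0.1528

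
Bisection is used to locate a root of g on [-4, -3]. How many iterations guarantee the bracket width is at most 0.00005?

15

Width after n steps is 1/2^n. Need 2^n ≥ 1/0.00005 = 20000.
2^14 = 16384 < 20000 ≤ 2^15 = 32768, so n = 15.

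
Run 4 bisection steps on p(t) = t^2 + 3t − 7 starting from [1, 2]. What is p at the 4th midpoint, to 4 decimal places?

p(1.5) = -0.25 < 0, so the root lies in [1.5, 2]
p(1.75) = 1.3125 > 0, so the root lies in [1.5, 1.75]
p(1.625) = 0.515625 > 0, so the root lies in [1.5, 1.625]
p(1.5625) = 0.1289 > 0, so the root lies in [1.5, 1.5625]

0.1289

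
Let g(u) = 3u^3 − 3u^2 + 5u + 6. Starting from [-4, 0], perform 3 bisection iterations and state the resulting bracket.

[-1, -0.5]

u = -2 gives g = -40, negative; keep [-2, 0]
u = -1 gives g = -5, negative; keep [-1, 0]
u = -0.5 gives g = 2.375, positive; keep [-1, -0.5]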